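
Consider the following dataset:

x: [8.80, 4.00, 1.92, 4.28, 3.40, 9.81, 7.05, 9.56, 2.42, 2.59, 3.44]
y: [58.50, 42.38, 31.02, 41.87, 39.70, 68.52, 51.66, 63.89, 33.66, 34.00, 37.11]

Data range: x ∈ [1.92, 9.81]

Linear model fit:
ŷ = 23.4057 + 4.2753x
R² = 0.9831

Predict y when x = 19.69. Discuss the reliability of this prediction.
ŷ = 107.5864 (extrapolation — x = 19.69 lies outside [1.92, 9.81], so reliability is low).

Prediction calculation:
ŷ = 23.4057 + 4.2753 × 19.69
ŷ = 107.5864

Reliability:
- Data range: x ∈ [1.92, 9.81]
- Prediction point: x = 19.69 is 9.88 units above the observed range → this is EXTRAPOLATION, not interpolation

Why that matters here:
- The standard error of prediction grows with (x − x̄)², and x = 19.69 is far from x̄ = 5.21
- There are no observations near this x to validate the fitted line there
- Real relationships often flatten, saturate, or turn nonlinear at extremes

Report the number if required, but flag clearly that it is an extrapolation.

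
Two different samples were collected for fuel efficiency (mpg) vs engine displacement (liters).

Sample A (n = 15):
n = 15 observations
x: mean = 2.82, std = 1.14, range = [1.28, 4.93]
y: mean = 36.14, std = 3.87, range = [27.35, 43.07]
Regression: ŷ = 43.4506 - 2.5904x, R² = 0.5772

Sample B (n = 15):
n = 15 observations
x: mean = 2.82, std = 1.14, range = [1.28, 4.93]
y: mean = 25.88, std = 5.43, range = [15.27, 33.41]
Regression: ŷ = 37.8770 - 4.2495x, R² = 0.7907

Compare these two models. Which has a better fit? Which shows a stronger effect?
Model B has the better fit (R² = 0.7907 vs 0.5772). Model B shows the stronger effect (|β₁| = 4.2495 vs 2.5904).

Model Comparison:

Fit — compare R²:
- Model A: R² = 0.5772 → 57.72% of variance in fuel efficiency explained
- Model B: R² = 0.7907 → 79.07% of variance in fuel efficiency explained
- 0.7907 > 0.5772 → Model B has the better fit

Strength of effect — compare |β₁|:
- Model A: β₁ = -2.5904 → predicted fuel efficiency falls 2.5904 mpg per additional liter of engine displacement
- Model B: β₁ = -4.2495 → predicted fuel efficiency falls 4.2495 mpg per additional liter of engine displacement
- |-2.5904| < |-4.2495| → Model B shows the stronger marginal effect

Note: R² measures how tightly points cluster around the line; β₁ measures how steep the line is — they answer different questions.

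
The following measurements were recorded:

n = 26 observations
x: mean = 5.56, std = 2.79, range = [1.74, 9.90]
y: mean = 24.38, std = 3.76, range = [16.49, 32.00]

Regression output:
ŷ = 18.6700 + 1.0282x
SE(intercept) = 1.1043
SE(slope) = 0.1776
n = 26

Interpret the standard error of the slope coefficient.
SE(β̂₁) = 0.1776 is the estimated standard deviation of the slope estimate across repeated samples; relative to β̂₁ = 1.0282 that is 17.3%, a precise estimate.

SE(β̂₁) = s / √Sxx, where s is the residual standard deviation and Sxx = Σ(x − x̄)². It is the yardstick for how far β̂₁ = 1.0282 could plausibly be from the true slope.

Relative precision:
- SE / |β̂₁| = 0.1776 / 1.0282 = 17.3%
- Rule of thumb (under 20%: precise; 20% to under 50%: moderately precise; 50% or more: imprecise) → precise

Rough 95% range (±2 SE): 1.0282 ± 0.3552 → (0.6730, 1.3834).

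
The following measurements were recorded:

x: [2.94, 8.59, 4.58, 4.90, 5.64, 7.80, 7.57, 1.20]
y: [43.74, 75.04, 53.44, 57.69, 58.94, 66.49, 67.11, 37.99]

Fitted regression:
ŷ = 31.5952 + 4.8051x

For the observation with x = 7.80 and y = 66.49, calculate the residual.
Residual = -2.5850

The residual is the difference between the actual value and the predicted value:

Residual = y - ŷ

Step 1: Calculate predicted value
ŷ = 31.5952 + 4.8051 × 7.80
ŷ = 69.0750

Step 2: Calculate residual
Residual = 66.49 - 69.0750
Residual = -2.5850

Interpretation: the model overestimates the actual value by 2.5850 at this point (negative residual → observation lies below the fitted line).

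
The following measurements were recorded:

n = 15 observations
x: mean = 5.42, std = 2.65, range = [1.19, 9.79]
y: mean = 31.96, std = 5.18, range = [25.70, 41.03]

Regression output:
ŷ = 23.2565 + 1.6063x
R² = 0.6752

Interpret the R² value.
The model explains 67.52% of the variance in y (R² = 0.6752), leaving 32.48% unexplained; the fit is moderate.

R² (coefficient of determination) measures the proportion of variance in y explained by the regression model.

Here R² = 0.6752:
- Explained: 67.52% of the variation in y
- Unexplained (residual): 100% − 67.52% = 32.48%
- Rule of thumb (below 0.3 weak; 0.3 to below 0.7 moderate; 0.7 and above strong) → moderate

Note: R² never decreases when predictors are added, so it should not be used alone to compare models of different size.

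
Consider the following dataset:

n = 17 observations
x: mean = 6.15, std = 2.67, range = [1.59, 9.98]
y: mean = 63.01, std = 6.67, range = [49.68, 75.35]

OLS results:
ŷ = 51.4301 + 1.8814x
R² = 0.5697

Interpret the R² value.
R² = 0.5697 means 56.97% of the variation in y is explained by the linear relationship with x. This indicates a moderate fit.

R² (coefficient of determination) measures the proportion of variance in y explained by the regression model.

Here R² = 0.5697:
- Explained: 56.97% of the variation in y
- Unexplained (residual): 100% − 56.97% = 43.03%
- Rule of thumb (below 0.3 weak; 0.3 to below 0.7 moderate; 0.7 and above strong) → moderate

Equivalently, for simple linear regression R² = r², so |r| = √0.5697 ≈ 0.7548.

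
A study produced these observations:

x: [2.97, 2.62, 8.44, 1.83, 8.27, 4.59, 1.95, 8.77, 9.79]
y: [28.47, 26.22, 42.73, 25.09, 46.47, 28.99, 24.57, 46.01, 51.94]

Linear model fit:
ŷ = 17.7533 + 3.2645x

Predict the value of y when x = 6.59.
ŷ = 39.2664

Plug x = 6.59 into the fitted line:

ŷ = 17.7533 + 3.2645 × 6.59
ŷ = 17.7533 + 21.5131
ŷ = 39.2664

This is the fitted mean response at that x — an individual observation would come with a wider prediction interval.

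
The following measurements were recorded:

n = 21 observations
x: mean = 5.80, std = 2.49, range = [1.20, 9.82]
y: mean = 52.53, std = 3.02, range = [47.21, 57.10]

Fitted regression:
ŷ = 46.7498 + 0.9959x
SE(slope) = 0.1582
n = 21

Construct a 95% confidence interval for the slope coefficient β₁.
The 95% CI for β₁ is (0.6648, 1.3270)

Confidence interval for the slope:

The 95% CI for β₁ is: β̂₁ ± t*(α/2, n-2) × SE(β̂₁)

Step 1: Find critical t-value
- Confidence level = 0.95
- Degrees of freedom = n - 2 = 21 - 2 = 19
- t*(α/2, 19) = 2.0930

Step 2: Calculate margin of error
Margin = 2.0930 × 0.1582 = 0.3311

Step 3: Construct interval
CI = 0.9959 ± 0.3311
CI = (0.6648, 1.3270)

Interpretation: We are 95% confident that the true slope β₁ lies between 0.6648 and 1.3270.
Since 0 is outside the interval, a two-sided test at α = 0.05 would reject H₀: β₁ = 0.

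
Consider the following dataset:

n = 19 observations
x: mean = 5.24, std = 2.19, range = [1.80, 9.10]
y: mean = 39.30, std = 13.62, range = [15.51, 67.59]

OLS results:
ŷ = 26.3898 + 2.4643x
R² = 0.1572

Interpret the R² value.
The model explains 15.72% of the variance in y (R² = 0.1572), leaving 84.28% unexplained; the fit is weak.

The coefficient of determination R² is the fraction of the total variation in y that the fitted line accounts for.

Here R² = 0.1572:
- Explained: 15.72% of the variation in y
- Unexplained (residual): 100% − 15.72% = 84.28%
- Rule of thumb (below 0.3 weak; 0.3 to below 0.7 moderate; 0.7 and above strong) → weak

Calculation: R² = 1 − (SS_res / SS_tot), where SS_res is the sum of squared residuals and SS_tot the total sum of squares.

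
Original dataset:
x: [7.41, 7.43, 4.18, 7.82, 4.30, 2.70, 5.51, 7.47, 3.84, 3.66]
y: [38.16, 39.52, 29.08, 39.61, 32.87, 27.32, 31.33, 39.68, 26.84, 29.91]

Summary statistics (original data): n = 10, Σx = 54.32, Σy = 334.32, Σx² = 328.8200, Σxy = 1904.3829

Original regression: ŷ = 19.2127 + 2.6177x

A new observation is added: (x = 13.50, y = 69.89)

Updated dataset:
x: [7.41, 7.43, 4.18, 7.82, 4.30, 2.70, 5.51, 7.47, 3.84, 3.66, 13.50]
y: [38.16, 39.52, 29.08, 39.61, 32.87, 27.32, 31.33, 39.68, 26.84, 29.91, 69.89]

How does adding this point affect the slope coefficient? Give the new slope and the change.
The slope changes from 2.6177 to 3.8283 (change of +1.2106, or +46.2%).

The new point has HIGH LEVERAGE: x = 13.50 is far from the original mean x̄ = 54.32/10 ≈ 5.43 (original range [2.70, 7.82]).

Step 1: Update the sums with the new point (n goes from 10 to 11)
Σx  = 54.32 + 13.50 = 67.82
Σy  = 334.32 + 69.89 = 404.21
Σx² = 328.8200 + 13.50² = 328.8200 + 182.2500 = 511.0700
Σxy = 1904.3829 + 13.50×69.89 = 1904.3829 + 943.5150 = 2847.8979

Step 2: Recompute the slope with b₁ = (nΣxy − ΣxΣy) / (nΣx² − (Σx)²)
Numerator   = 11×2847.8979 − 67.82×404.21 = 31326.8769 − 27413.5222 = 3913.3547
Denominator = 11×511.0700 − 67.82² = 5621.7700 − 4599.5524 = 1022.2176
b₁(new) = 3913.3547 / 1022.2176 = 3.8283

(Same formula on the original sums: (10×1904.3829 − 54.32×334.32) / (10×328.8200 − 54.32²) = 883.5666 / 337.5376 = 2.6177, matching the given fit.)

Step 3: Change in slope
Δβ₁ = 3.8283 − 2.6177 = +1.2106
Relative change = +1.2106 / 2.6177 × 100% = +46.2%
→ the slope increases when the point is added.

A high-leverage point only changes the slope if it is off the original line; here y = 69.89 is above the original trend, so the slope increases.
In practice: refit with and without it and report both if conclusions differ; examine leverage (hᵢ) and Cook's distance rather than deleting it automatically.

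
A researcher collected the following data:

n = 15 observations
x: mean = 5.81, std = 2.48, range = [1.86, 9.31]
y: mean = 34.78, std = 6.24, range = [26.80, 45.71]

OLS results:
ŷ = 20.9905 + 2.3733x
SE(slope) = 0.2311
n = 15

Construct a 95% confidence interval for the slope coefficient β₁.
The 95% CI for β₁ is (1.8740, 2.8726)

Confidence interval for the slope:

The 95% CI for β₁ is: β̂₁ ± t*(α/2, n-2) × SE(β̂₁)

Step 1: Find critical t-value
- Confidence level = 0.95
- Degrees of freedom = n - 2 = 15 - 2 = 13
- t*(α/2, 13) = 2.1604

Step 2: Calculate margin of error
Margin = 2.1604 × 0.2311 = 0.4993

Step 3: Construct interval
CI = 2.3733 ± 0.4993
CI = (1.8740, 2.8726)

Interpretation: each one-unit increase in x is associated with a change in mean y of between 1.8740 and 2.8726, with 95% confidence.
Both endpoints are positive, so the data support a genuinely positive slope at this confidence level.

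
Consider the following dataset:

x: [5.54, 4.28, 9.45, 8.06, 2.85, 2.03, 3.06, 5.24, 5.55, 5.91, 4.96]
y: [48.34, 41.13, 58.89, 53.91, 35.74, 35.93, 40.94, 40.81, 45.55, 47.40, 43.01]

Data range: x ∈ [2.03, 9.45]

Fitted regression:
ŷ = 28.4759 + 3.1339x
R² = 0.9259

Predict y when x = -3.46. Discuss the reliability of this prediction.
The equation gives ŷ = 17.6326; however x = -3.46 is 5.49 units below the observed range, so this extrapolated value should not be trusted.

Prediction calculation:
ŷ = 28.4759 + 3.1339 × (-3.46)
ŷ = 17.6326

Reliability:
- Data range: x ∈ [2.03, 9.45]
- Prediction point: x = -3.46 is 5.49 units below the observed range → this is EXTRAPOLATION, not interpolation

Why that matters here:
- The standard error of prediction grows with (x − x̄)², and x = -3.46 is far from x̄ = 5.18
- Real relationships often flatten, saturate, or turn nonlinear at extremes

Report the number if required, but flag clearly that it is an extrapolation.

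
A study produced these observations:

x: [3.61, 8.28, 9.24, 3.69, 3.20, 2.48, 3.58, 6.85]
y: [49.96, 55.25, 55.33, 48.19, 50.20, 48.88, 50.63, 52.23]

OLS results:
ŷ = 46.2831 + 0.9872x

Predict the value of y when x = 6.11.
ŷ = 52.3149

x = 6.11 lies inside the observed range [2.48, 9.24], so the fitted equation applies directly:

ŷ = 46.2831 + 0.9872 × 6.11
ŷ = 46.2831 + 6.0318
ŷ = 52.3149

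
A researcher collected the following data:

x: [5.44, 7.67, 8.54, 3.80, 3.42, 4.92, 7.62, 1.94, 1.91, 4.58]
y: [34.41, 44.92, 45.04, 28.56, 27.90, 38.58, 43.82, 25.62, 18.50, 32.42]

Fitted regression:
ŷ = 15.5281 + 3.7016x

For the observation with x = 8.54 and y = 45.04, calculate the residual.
Residual = -2.0998

The residual is the difference between the actual value and the predicted value:

Residual = y - ŷ

Step 1: Calculate predicted value
ŷ = 15.5281 + 3.7016 × 8.54
ŷ = 47.1398

Step 2: Calculate residual
Residual = 45.04 - 47.1398
Residual = -2.0998

The residual is negative, so the observed y = 45.04 sits below the regression line (the line overestimates it by 2.0998).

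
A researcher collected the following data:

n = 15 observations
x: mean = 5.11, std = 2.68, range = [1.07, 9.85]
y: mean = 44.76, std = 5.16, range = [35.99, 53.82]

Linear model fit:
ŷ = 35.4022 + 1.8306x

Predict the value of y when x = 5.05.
ŷ = 44.6467

To predict y for x = 5.05, substitute into the regression equation:

ŷ = 35.4022 + 1.8306 × 5.05
ŷ = 35.4022 + 9.2445
ŷ = 44.6467

This is a point prediction; actual observations scatter around it by roughly the residual standard deviation.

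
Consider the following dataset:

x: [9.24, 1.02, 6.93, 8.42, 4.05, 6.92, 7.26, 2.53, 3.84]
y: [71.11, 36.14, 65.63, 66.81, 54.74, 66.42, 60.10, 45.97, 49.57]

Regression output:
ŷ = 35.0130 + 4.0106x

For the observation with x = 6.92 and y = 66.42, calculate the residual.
Residual = 3.6536

The residual is the difference between the actual value and the predicted value:

Residual = y - ŷ

Step 1: Calculate predicted value
ŷ = 35.0130 + 4.0106 × 6.92
ŷ = 62.7664

Step 2: Calculate residual
Residual = 66.42 - 62.7664
Residual = 3.6536

Interpretation: the model underestimates the actual value by 3.6536 at this point (positive residual → observation lies above the fitted line).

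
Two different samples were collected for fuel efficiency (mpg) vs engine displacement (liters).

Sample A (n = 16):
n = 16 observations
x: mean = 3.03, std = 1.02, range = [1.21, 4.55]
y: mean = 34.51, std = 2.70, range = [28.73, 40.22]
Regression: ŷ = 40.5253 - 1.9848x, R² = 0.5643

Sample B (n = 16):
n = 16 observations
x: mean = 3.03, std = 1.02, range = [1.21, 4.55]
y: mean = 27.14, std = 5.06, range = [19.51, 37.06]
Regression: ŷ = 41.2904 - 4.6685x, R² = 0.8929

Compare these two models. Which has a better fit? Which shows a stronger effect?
Model B has the better fit (R² = 0.8929 vs 0.5643). Model B shows the stronger effect (|β₁| = 4.6685 vs 1.9848).

Model Comparison:

Goodness of fit (R²):
- Model A: R² = 0.5643 → 56.43% of variance in fuel efficiency explained
- Model B: R² = 0.8929 → 89.29% of variance in fuel efficiency explained
- 0.8929 > 0.5643 → Model B has the better fit

Strength of effect — compare |β₁|:
- Model A: β₁ = -1.9848 → predicted fuel efficiency falls 1.9848 mpg per additional liter of engine displacement
- Model B: β₁ = -4.6685 → predicted fuel efficiency falls 4.6685 mpg per additional liter of engine displacement
- |-1.9848| < |-4.6685| → Model B shows the stronger marginal effect

Note: A steeper slope doesn't make a better model if the scatter around the line is large.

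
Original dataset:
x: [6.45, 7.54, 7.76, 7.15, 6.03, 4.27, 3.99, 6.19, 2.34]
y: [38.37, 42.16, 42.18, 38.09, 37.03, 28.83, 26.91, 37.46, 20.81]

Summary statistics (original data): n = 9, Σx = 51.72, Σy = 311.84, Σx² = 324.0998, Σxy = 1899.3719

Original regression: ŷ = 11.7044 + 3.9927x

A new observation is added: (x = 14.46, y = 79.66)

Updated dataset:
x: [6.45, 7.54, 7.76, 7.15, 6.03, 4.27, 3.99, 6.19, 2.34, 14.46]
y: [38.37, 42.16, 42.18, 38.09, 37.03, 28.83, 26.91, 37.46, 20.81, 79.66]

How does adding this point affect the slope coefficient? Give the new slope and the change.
New slope β₁ = 4.8346 versus 3.9927 before: a change of +0.8419 (+21.1%).

The new point has HIGH LEVERAGE: x = 14.46 is far from the original mean x̄ = 51.72/9 ≈ 5.75 (original range [2.34, 7.76]).

Step 1: Update the sums with the new point (n goes from 9 to 10)
Σx  = 51.72 + 14.46 = 66.18
Σy  = 311.84 + 79.66 = 391.50
Σx² = 324.0998 + 14.46² = 324.0998 + 209.0916 = 533.1914
Σxy = 1899.3719 + 14.46×79.66 = 1899.3719 + 1151.8836 = 3051.2555

Step 2: Recompute the slope with b₁ = (nΣxy − ΣxΣy) / (nΣx² − (Σx)²)
Numerator   = 10×3051.2555 − 66.18×391.50 = 30512.5550 − 25909.4700 = 4603.0850
Denominator = 10×533.1914 − 66.18² = 5331.9140 − 4379.7924 = 952.1216
b₁(new) = 4603.0850 / 952.1216 = 4.8346

(Same formula on the original sums: (9×1899.3719 − 51.72×311.84) / (9×324.0998 − 51.72²) = 965.9823 / 241.9398 = 3.9927, matching the given fit.)

Step 3: Change in slope
Δβ₁ = 4.8346 − 3.9927 = +0.8419
Relative change = +0.8419 / 3.9927 × 100% = +21.1%
→ the slope increases when the point is added.

A high-leverage point only changes the slope if it is off the original line; here y = 79.66 is above the original trend, so the slope increases.
In practice: investigate whether it comes from the same population as the rest of the sample; check such a point for data-entry or measurement error.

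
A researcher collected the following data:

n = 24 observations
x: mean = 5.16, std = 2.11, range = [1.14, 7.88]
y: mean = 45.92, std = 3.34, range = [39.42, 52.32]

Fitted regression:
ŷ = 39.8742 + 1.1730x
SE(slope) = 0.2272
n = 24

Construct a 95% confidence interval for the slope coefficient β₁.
The 95% CI for β₁ is (0.7018, 1.6442)

Confidence interval for the slope:

The 95% CI for β₁ is: β̂₁ ± t*(α/2, n-2) × SE(β̂₁)

Step 1: Find critical t-value
- Confidence level = 0.95
- Degrees of freedom = n - 2 = 24 - 2 = 22
- t*(α/2, 22) = 2.0739

Step 2: Calculate margin of error
Margin = 2.0739 × 0.2272 = 0.4712

Step 3: Construct interval
CI = 1.1730 ± 0.4712
CI = (0.7018, 1.6442)

Interpretation: We are 95% confident that the true slope β₁ lies between 0.7018 and 1.6442.
Both endpoints are positive, so the data support a genuinely positive slope at this confidence level.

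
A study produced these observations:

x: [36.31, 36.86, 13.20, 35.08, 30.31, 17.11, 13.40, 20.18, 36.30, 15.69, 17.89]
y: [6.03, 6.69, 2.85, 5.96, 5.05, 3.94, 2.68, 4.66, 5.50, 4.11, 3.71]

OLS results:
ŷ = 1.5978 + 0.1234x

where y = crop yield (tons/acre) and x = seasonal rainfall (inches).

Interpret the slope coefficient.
For each additional inch of rainfall, predicted crop yield increases by approximately 0.1234 tons/acre.

The slope β₁ = 0.1234 gives the rate at which the fitted crop yield changes with rainfall.

Interpretation:
- Rainfall up by 1 inch → predicted crop yield increases by 0.1234 tons/acre
- The effect is assumed constant over the observed range of x (linearity)

The intercept β₀ = 1.5978 is the predicted crop yield when rainfall = 0; since the smallest observed x is 13.20, this is an extrapolation and mainly anchors the line.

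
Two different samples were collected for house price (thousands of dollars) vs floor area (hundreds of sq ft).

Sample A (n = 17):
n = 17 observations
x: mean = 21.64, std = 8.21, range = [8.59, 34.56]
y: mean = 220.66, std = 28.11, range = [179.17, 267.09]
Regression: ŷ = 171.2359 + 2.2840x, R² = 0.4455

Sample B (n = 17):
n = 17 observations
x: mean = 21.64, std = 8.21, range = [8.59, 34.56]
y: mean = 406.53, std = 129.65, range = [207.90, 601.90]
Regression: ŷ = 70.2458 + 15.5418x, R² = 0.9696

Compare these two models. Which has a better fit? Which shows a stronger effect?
Model B has the better fit (R² = 0.9696 vs 0.4455). Model B shows the stronger effect (|β₁| = 15.5418 vs 2.2840).

Model Comparison:

Fit — compare R²:
- Model A: R² = 0.4455 → 44.55% of variance in house price explained
- Model B: R² = 0.9696 → 96.96% of variance in house price explained
- 0.9696 > 0.4455 → Model B has the better fit

Which has the larger per-hundred sq ft effect? (|β₁|)
- Model A: β₁ = 2.2840 → predicted house price rises 2.2840 thousand dollars per additional hundred sq ft of floor area
- Model B: β₁ = 15.5418 → predicted house price rises 15.5418 thousand dollars per additional hundred sq ft of floor area
- |2.2840| < |15.5418| → Model B shows the stronger marginal effect

Note: A better fit (higher R²) doesn't necessarily mean a more important relationship.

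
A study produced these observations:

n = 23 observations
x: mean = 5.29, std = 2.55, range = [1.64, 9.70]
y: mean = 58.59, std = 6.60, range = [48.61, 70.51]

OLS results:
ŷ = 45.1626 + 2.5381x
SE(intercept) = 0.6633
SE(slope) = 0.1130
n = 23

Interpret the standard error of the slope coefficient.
SE(β̂₁) = 0.1130 is the estimated standard deviation of the slope estimate across repeated samples; relative to β̂₁ = 2.5381 that is 4.5%, a precise estimate.

SE(β̂₁) = 0.1130 says: if we drew many samples of n = 23 from the same population and refit each time, the fitted slopes would scatter with a standard deviation of roughly 0.1130 around the true β₁.

Relative precision:
- SE / |β̂₁| = 0.1130 / 2.5381 = 4.5%
- Rule of thumb (under 20%: precise; 20% to under 50%: moderately precise; 50% or more: imprecise) → precise

Link to the t-test: t = β̂₁ / SE(β̂₁) = 2.5381 / 0.1130 = 22.4611, the statistic for H₀: β₁ = 0.

What drives SE(β̂₁): more residual scatter → larger SE.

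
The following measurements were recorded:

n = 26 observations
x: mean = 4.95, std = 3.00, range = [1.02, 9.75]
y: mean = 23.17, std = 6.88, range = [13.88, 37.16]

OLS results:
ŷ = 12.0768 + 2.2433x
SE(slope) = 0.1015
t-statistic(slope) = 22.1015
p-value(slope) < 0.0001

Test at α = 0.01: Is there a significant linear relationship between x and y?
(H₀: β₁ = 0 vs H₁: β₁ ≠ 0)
p-value < 0.0001 < α = 0.01, so we reject H₀. The relationship is significant.

Hypothesis test for the slope coefficient:

H₀: β₁ = 0 (no linear relationship)
H₁: β₁ ≠ 0 (linear relationship exists)

Test statistic: t = β̂₁ / SE(β̂₁) = 2.2433 / 0.1015 = 22.1015

p < 0.0001: how often a slope estimate this far from 0 (in SE units) would arise by chance if β₁ were truly 0.

Decision rule: reject H₀ if p-value < α.
p-value < 0.0001 < α = 0.01 → reject H₀.

There is sufficient evidence at the 1% significance level to conclude that a linear relationship exists between x and y.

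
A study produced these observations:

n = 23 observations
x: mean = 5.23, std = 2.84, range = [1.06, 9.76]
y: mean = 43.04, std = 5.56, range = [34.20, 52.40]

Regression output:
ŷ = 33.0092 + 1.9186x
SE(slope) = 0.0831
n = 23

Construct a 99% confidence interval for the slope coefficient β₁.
The 99% CI for β₁ is (1.6833, 2.1539)

Confidence interval for the slope:

The 99% CI for β₁ is: β̂₁ ± t*(α/2, n-2) × SE(β̂₁)

Step 1: Find critical t-value
- Confidence level = 0.99
- Degrees of freedom = n - 2 = 23 - 2 = 21
- t*(α/2, 21) = 2.8314

Step 2: Calculate margin of error
Margin = 2.8314 × 0.0831 = 0.2353

Step 3: Construct interval
CI = 1.9186 ± 0.2353
CI = (1.6833, 2.1539)

Interpretation: intervals built this way capture the true β₁ in 99% of repeated samples; here the plausible range for the per-unit effect of x on y is 1.6833 to 2.1539.
Both endpoints are positive, so the data support a genuinely positive slope at this confidence level.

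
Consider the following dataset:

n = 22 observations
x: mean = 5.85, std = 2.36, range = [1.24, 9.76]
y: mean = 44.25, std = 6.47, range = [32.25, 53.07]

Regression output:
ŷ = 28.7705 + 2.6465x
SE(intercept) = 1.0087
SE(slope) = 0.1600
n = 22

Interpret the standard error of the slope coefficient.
The slope 2.6465 is pinned down to within about ±0.1600 (one SE) by these data — relative uncertainty 6.0%, i.e. precise.

SE(β̂₁) = 0.1600 says: if we drew many samples of n = 22 from the same population and refit each time, the fitted slopes would scatter with a standard deviation of roughly 0.1600 around the true β₁.

Relative precision:
- SE / |β̂₁| = 0.1600 / 2.6465 = 6.0%
- Rule of thumb (under 20%: precise; 20% to under 50%: moderately precise; 50% or more: imprecise) → precise

Link to the t-test: t = β̂₁ / SE(β̂₁) = 2.6465 / 0.1600 = 16.5406, the statistic for H₀: β₁ = 0.

What drives SE(β̂₁): wider spread of x values → smaller SE; larger n (here n = 22) → smaller SE.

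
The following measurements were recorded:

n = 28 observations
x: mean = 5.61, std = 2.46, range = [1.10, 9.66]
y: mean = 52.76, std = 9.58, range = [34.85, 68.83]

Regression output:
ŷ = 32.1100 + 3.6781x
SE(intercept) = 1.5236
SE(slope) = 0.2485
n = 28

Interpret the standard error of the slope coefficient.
SE(β̂₁) = 0.2485 is the estimated standard deviation of the slope estimate across repeated samples; relative to β̂₁ = 3.6781 that is 6.8%, a precise estimate.

SE(β̂₁) = s / √Sxx, where s is the residual standard deviation and Sxx = Σ(x − x̄)². It is the yardstick for how far β̂₁ = 3.6781 could plausibly be from the true slope.

Relative precision:
- SE / |β̂₁| = 0.2485 / 3.6781 = 6.8%
- Rule of thumb (under 20%: precise; 20% to under 50%: moderately precise; 50% or more: imprecise) → precise

Link to interval estimation: a confidence interval for β₁ is β̂₁ ± t* × 0.2485, so SE sets the half-width per unit of t*.

What drives SE(β̂₁): larger n (here n = 28) → smaller SE; wider spread of x values → smaller SE; more residual scatter → larger SE.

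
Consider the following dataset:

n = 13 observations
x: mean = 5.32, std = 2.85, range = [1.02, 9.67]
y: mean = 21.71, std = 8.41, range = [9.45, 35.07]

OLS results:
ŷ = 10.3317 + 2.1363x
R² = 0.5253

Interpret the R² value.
R² = 0.5253 means 52.53% of the variation in y is explained by the linear relationship with x. This indicates a moderate fit.

R² = 1 − SS_res/SS_tot compares the residual scatter to the total scatter of y about its mean.

Here R² = 0.5253:
- Explained: 52.53% of the variation in y
- Unexplained (residual): 100% − 52.53% = 47.47%
- Rule of thumb (below 0.3 weak; 0.3 to below 0.7 moderate; 0.7 and above strong) → moderate

Note: R² says nothing about causation, and a high R² does not by itself mean the linear form is appropriate — check the residuals.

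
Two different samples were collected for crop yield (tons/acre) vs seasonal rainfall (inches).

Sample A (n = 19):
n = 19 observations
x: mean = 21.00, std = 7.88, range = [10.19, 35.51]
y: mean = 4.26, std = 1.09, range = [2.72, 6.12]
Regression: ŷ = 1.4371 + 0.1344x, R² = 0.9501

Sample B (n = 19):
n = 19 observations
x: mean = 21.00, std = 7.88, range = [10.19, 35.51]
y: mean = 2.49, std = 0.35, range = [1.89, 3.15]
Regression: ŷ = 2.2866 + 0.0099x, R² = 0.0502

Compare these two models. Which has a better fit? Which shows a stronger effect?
Model A has the better fit (R² = 0.9501 vs 0.0502). Model A shows the stronger effect (|β₁| = 0.1344 vs 0.0099).

Model Comparison:

Goodness of fit (R²):
- Model A: R² = 0.9501 → 95.01% of variance in crop yield explained
- Model B: R² = 0.0502 → 5.02% of variance in crop yield explained
- 0.9501 > 0.0502 → Model A has the better fit

Effect size (slope magnitude):
- Model A: β₁ = 0.1344 → predicted crop yield rises 0.1344 tons/acre per additional inch of rainfall
- Model B: β₁ = 0.0099 → predicted crop yield rises 0.0099 tons/acre per additional inch of rainfall
- |0.1344| > |0.0099| → Model A shows the stronger marginal effect

Note: R² measures how tightly points cluster around the line; β₁ measures how steep the line is — they answer different questions.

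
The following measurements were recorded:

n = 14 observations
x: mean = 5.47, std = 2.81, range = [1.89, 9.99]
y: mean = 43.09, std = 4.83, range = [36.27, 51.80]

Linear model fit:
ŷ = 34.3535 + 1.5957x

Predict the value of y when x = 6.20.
ŷ = 44.2468

x = 6.20 lies inside the observed range [1.89, 9.99], so the fitted equation applies directly:

ŷ = 34.3535 + 1.5957 × 6.20
ŷ = 34.3535 + 9.8933
ŷ = 44.2468

This is the fitted mean response at that x — an individual observation would come with a wider prediction interval.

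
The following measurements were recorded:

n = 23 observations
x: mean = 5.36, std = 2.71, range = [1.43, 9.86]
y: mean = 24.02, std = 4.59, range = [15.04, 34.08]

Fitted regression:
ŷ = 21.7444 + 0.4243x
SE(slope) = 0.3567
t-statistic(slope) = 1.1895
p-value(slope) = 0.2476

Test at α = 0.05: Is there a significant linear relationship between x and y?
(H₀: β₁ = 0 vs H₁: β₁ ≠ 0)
Since p-value = 0.2476 ≥ α = 0.05, fail to reject H₀ — the slope is not significantly different from 0.

Hypothesis test for the slope coefficient:

H₀: β₁ = 0 (no linear relationship)
H₁: β₁ ≠ 0 (linear relationship exists)

Test statistic: t = β̂₁ / SE(β̂₁) = 0.4243 / 0.3567 = 1.1895

p = 0.2476: how often a slope estimate this far from 0 (in SE units) would arise by chance if β₁ were truly 0.

Decision rule: reject H₀ if p-value < α.
p-value = 0.2476 ≥ α = 0.05 → fail to reject H₀.

At α = 0.05 the data do not provide convincing evidence of a nonzero slope.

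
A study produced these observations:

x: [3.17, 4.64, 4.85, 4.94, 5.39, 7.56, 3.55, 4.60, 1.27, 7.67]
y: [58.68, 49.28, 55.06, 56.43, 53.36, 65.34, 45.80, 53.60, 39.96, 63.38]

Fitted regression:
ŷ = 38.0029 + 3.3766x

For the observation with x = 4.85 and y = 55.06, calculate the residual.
Residual = 0.6806

The residual is the difference between the actual value and the predicted value:

Residual = y - ŷ

Step 1: Calculate predicted value
ŷ = 38.0029 + 3.3766 × 4.85
ŷ = 54.3794

Step 2: Calculate residual
Residual = 55.06 - 54.3794
Residual = 0.6806

The residual is positive, so the observed y = 55.06 sits above the regression line (the line underestimates it by 0.6806).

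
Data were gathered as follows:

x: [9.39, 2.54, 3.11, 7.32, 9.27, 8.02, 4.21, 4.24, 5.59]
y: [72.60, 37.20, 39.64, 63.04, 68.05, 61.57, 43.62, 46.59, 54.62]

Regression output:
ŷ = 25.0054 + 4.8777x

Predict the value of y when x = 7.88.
ŷ = 63.4417

x = 7.88 lies inside the observed range [2.54, 9.39], so the fitted equation applies directly:

ŷ = 25.0054 + 4.8777 × 7.88
ŷ = 25.0054 + 38.4363
ŷ = 63.4417

This is the fitted mean response at that x — an individual observation would come with a wider prediction interval.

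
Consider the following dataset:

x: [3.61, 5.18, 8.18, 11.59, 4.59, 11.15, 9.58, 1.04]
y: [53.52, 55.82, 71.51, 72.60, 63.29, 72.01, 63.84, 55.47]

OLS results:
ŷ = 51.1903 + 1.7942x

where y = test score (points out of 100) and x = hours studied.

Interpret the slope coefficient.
An increase of one hour in study time is associated with a 1.7942 points increase in predicted test score.

The slope β₁ = 1.7942 gives the rate at which the fitted test score changes with study time.

Interpretation:
- Study time up by 1 hour → predicted test score increases by 1.7942 points
- This is a linear approximation: the same per-unit change is assumed across the whole observed x range
- The slope describes association in these data, not necessarily a causal effect

(β₀ = 51.1903 is the fitted value at x = 0 and is not part of the slope interpretation.)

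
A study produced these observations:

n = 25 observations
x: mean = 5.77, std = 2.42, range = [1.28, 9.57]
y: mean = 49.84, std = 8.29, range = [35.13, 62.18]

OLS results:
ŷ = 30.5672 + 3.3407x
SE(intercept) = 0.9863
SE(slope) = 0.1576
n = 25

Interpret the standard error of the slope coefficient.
The slope 3.3407 is pinned down to within about ±0.1576 (one SE) by these data — relative uncertainty 4.7%, i.e. precise.

SE(β̂₁) = s / √Sxx, where s is the residual standard deviation and Sxx = Σ(x − x̄)². It is the yardstick for how far β̂₁ = 3.3407 could plausibly be from the true slope.

Relative precision:
- SE / |β̂₁| = 0.1576 / 3.3407 = 4.7%
- Rule of thumb (under 20%: precise; 20% to under 50%: moderately precise; 50% or more: imprecise) → precise

Link to the t-test: t = β̂₁ / SE(β̂₁) = 3.3407 / 0.1576 = 21.1973, the statistic for H₀: β₁ = 0.

What drives SE(β̂₁): wider spread of x values → smaller SE.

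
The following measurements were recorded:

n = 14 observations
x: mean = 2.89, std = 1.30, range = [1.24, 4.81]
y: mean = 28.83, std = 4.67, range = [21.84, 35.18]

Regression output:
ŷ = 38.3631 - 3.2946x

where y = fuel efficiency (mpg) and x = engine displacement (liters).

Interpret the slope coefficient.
An increase of one liter in engine displacement is associated with a 3.2946 mpg decrease in predicted fuel efficiency.

The slope coefficient β₁ = -3.2946 represents the marginal effect of engine displacement on fuel efficiency.

Interpretation:
- Engine displacement up by 1 liter → predicted fuel efficiency decreases by 3.2946 mpg
- This is a linear approximation: the same per-unit change is assumed across the whole observed x range
- The sign (−) gives the direction; the magnitude 3.2946 gives the size of the effect per liter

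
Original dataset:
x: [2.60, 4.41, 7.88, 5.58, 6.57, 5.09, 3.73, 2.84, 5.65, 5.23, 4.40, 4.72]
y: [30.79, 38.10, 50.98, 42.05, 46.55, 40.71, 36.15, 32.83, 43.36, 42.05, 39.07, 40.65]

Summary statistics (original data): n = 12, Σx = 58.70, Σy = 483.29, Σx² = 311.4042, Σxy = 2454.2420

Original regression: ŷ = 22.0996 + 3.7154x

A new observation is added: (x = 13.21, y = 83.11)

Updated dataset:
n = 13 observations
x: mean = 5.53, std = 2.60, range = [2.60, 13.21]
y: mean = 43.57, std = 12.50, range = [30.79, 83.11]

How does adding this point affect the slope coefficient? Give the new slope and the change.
New slope β₁ = 4.7548 versus 3.7154 before: a change of +1.0394 (+28.0%).

x = 13.21 lies well outside the original x-range [2.60, 7.88] (x̄ ≈ 4.89), so this observation has high leverage and can move the slope substantially.

Step 1: Update the sums with the new point (n goes from 12 to 13)
Σx  = 58.70 + 13.21 = 71.91
Σy  = 483.29 + 83.11 = 566.40
Σx² = 311.4042 + 13.21² = 311.4042 + 174.5041 = 485.9083
Σxy = 2454.2420 + 13.21×83.11 = 2454.2420 + 1097.8831 = 3552.1251

Step 2: Recompute the slope with b₁ = (nΣxy − ΣxΣy) / (nΣx² − (Σx)²)
Numerator   = 13×3552.1251 − 71.91×566.40 = 46177.6263 − 40729.8240 = 5447.8023
Denominator = 13×485.9083 − 71.91² = 6316.8079 − 5171.0481 = 1145.7598
b₁(new) = 5447.8023 / 1145.7598 = 4.7548

(Same formula on the original sums: (12×2454.2420 − 58.70×483.29) / (12×311.4042 − 58.70²) = 1081.7810 / 291.1604 = 3.7154, matching the given fit.)

Step 3: Change in slope
Δβ₁ = 4.7548 − 3.7154 = +1.0394
Relative change = +1.0394 / 3.7154 × 100% = +28.0%
→ the slope increases when the point is added.

A high-leverage point only changes the slope if it is off the original line; here y = 83.11 is above the original trend, so the slope increases.
In practice: examine leverage (hᵢ) and Cook's distance rather than deleting it automatically.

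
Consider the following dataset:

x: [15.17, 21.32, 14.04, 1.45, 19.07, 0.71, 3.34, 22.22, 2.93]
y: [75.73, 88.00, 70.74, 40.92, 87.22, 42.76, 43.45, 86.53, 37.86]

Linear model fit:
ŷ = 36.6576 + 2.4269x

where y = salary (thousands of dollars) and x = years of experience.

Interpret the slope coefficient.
An increase of one year in experience is associated with a 2.4269 thousand dollars increase in predicted salary.

The slope coefficient β₁ = 2.4269 represents the marginal effect of experience on salary.

Interpretation:
- Experience up by 1 year → predicted salary increases by 2.4269 thousand dollars
- This is a linear approximation: the same per-unit change is assumed across the whole observed x range
- The sign (+) gives the direction; the magnitude 2.4269 gives the size of the effect per year

(β₀ = 36.6576 is the fitted value at x = 0 and is not part of the slope interpretation.)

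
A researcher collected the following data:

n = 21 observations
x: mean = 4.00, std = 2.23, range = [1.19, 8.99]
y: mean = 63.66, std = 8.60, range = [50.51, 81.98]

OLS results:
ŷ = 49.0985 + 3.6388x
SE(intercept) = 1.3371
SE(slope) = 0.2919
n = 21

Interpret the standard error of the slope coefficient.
SE(β̂₁) = 0.2919 is the estimated standard deviation of the slope estimate across repeated samples; relative to β̂₁ = 3.6388 that is 8.0%, a precise estimate.

SE(β̂₁) = s / √Sxx, where s is the residual standard deviation and Sxx = Σ(x − x̄)². It is the yardstick for how far β̂₁ = 3.6388 could plausibly be from the true slope.

Relative precision:
- SE / |β̂₁| = 0.2919 / 3.6388 = 8.0%
- Rule of thumb (under 20%: precise; 20% to under 50%: moderately precise; 50% or more: imprecise) → precise

Link to interval estimation: a confidence interval for β₁ is β̂₁ ± t* × 0.2919, so SE sets the half-width per unit of t*.

What drives SE(β̂₁): more residual scatter → larger SE; larger n (here n = 21) → smaller SE.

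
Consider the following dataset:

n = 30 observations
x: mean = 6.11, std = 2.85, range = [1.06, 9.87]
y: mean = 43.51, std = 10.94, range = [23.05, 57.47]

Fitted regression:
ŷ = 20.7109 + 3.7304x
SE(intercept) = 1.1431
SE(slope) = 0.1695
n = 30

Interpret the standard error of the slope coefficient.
SE(slope) = 0.1695 measures the uncertainty in the estimated slope. The coefficient is estimated precisely (SE/|β̂₁| = 4.5%).

SE(β̂₁) = 0.1695 says: if we drew many samples of n = 30 from the same population and refit each time, the fitted slopes would scatter with a standard deviation of roughly 0.1695 around the true β₁.

Relative precision:
- SE / |β̂₁| = 0.1695 / 3.7304 = 4.5%
- Rule of thumb (under 20%: precise; 20% to under 50%: moderately precise; 50% or more: imprecise) → precise

Link to interval estimation: a confidence interval for β₁ is β̂₁ ± t* × 0.1695, so SE sets the half-width per unit of t*.

What drives SE(β̂₁): wider spread of x values → smaller SE; more residual scatter → larger SE; larger n (here n = 30) → smaller SE.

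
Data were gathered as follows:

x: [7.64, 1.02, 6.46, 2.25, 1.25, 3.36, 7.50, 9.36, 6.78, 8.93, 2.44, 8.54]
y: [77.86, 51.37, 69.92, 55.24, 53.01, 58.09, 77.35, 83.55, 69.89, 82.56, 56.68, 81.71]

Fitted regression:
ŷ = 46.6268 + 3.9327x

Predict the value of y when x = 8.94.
ŷ = 81.7851

Plug x = 8.94 into the fitted line:

ŷ = 46.6268 + 3.9327 × 8.94
ŷ = 46.6268 + 35.1583
ŷ = 81.7851

This is the fitted mean response at that x — an individual observation would come with a wider prediction interval.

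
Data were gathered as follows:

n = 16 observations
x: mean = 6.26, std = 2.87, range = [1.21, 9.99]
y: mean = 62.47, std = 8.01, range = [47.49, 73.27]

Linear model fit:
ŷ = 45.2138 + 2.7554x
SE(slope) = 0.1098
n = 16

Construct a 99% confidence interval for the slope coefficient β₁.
The 99% CI for β₁ is (2.4285, 3.0823)

Confidence interval for the slope:

The 99% CI for β₁ is: β̂₁ ± t*(α/2, n-2) × SE(β̂₁)

Step 1: Find critical t-value
- Confidence level = 0.99
- Degrees of freedom = n - 2 = 16 - 2 = 14
- t*(α/2, 14) = 2.9768

Step 2: Calculate margin of error
Margin = 2.9768 × 0.1098 = 0.3269

Step 3: Construct interval
CI = 2.7554 ± 0.3269
CI = (2.4285, 3.0823)

Interpretation: each one-unit increase in x is associated with a change in mean y of between 2.4285 and 3.0823, with 99% confidence.
The interval does not include 0, suggesting a significant linear relationship.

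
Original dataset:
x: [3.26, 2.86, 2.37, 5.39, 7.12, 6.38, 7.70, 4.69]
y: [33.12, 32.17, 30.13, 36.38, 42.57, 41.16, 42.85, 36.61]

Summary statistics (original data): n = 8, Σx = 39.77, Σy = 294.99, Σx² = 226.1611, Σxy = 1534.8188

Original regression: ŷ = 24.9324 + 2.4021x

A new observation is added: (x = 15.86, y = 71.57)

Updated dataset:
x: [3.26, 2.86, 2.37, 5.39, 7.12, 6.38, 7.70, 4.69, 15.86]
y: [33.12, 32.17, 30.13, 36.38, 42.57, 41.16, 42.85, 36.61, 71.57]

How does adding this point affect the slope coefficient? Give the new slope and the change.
Adding the point moves β₁ from 2.4021 to 3.0197, i.e. it increases by 0.6176 (+25.7%).

The new point has HIGH LEVERAGE: x = 15.86 is far from the original mean x̄ = 39.77/8 ≈ 4.97 (original range [2.37, 7.70]).

Step 1: Update the sums with the new point (n goes from 8 to 9)
Σx  = 39.77 + 15.86 = 55.63
Σy  = 294.99 + 71.57 = 366.56
Σx² = 226.1611 + 15.86² = 226.1611 + 251.5396 = 477.7007
Σxy = 1534.8188 + 15.86×71.57 = 1534.8188 + 1135.1002 = 2669.9190

Step 2: Recompute the slope with b₁ = (nΣxy − ΣxΣy) / (nΣx² − (Σx)²)
Numerator   = 9×2669.9190 − 55.63×366.56 = 24029.2710 − 20391.7328 = 3637.5382
Denominator = 9×477.7007 − 55.63² = 4299.3063 − 3094.6969 = 1204.6094
b₁(new) = 3637.5382 / 1204.6094 = 3.0197

(Same formula on the original sums: (8×1534.8188 − 39.77×294.99) / (8×226.1611 − 39.77²) = 546.7981 / 227.6359 = 2.4021, matching the given fit.)

Step 3: Change in slope
Δβ₁ = 3.0197 − 2.4021 = +0.6176
Relative change = +0.6176 / 2.4021 × 100% = +25.7%
→ the slope increases when the point is added.

A high-leverage point only changes the slope if it is off the original line; here y = 71.57 is above the original trend, so the slope increases.
In practice: check such a point for data-entry or measurement error; refit with and without it and report both if conclusions differ.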